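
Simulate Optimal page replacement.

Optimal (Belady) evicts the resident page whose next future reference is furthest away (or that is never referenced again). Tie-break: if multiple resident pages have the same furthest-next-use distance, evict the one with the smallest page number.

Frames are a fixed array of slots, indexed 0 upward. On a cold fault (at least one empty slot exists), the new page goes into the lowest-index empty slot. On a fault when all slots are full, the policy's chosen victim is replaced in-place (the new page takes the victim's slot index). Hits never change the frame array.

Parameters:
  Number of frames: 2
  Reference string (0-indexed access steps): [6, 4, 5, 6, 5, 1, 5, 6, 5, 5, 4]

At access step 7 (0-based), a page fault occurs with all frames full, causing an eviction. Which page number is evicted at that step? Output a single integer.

Answer: 1

Derivation:
Step 0: ref 6 -> FAULT, frames=[6,-]
Step 1: ref 4 -> FAULT, frames=[6,4]
Step 2: ref 5 -> FAULT, evict 4, frames=[6,5]
Step 3: ref 6 -> HIT, frames=[6,5]
Step 4: ref 5 -> HIT, frames=[6,5]
Step 5: ref 1 -> FAULT, evict 6, frames=[1,5]
Step 6: ref 5 -> HIT, frames=[1,5]
Step 7: ref 6 -> FAULT, evict 1, frames=[6,5]
At step 7: evicted page 1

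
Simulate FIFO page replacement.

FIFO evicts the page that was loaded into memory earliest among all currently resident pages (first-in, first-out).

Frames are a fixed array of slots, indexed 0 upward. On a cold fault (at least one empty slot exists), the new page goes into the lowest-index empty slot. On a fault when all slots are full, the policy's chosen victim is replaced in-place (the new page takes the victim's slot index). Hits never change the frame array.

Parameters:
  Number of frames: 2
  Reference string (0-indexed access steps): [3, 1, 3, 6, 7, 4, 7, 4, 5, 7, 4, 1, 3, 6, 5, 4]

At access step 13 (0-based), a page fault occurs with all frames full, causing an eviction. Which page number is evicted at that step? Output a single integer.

Step 0: ref 3 -> FAULT, frames=[3,-]
Step 1: ref 1 -> FAULT, frames=[3,1]
Step 2: ref 3 -> HIT, frames=[3,1]
Step 3: ref 6 -> FAULT, evict 3, frames=[6,1]
Step 4: ref 7 -> FAULT, evict 1, frames=[6,7]
Step 5: ref 4 -> FAULT, evict 6, frames=[4,7]
Step 6: ref 7 -> HIT, frames=[4,7]
Step 7: ref 4 -> HIT, frames=[4,7]
Step 8: ref 5 -> FAULT, evict 7, frames=[4,5]
Step 9: ref 7 -> FAULT, evict 4, frames=[7,5]
Step 10: ref 4 -> FAULT, evict 5, frames=[7,4]
Step 11: ref 1 -> FAULT, evict 7, frames=[1,4]
Step 12: ref 3 -> FAULT, evict 4, frames=[1,3]
Step 13: ref 6 -> FAULT, evict 1, frames=[6,3]
At step 13: evicted page 1

Answer: 1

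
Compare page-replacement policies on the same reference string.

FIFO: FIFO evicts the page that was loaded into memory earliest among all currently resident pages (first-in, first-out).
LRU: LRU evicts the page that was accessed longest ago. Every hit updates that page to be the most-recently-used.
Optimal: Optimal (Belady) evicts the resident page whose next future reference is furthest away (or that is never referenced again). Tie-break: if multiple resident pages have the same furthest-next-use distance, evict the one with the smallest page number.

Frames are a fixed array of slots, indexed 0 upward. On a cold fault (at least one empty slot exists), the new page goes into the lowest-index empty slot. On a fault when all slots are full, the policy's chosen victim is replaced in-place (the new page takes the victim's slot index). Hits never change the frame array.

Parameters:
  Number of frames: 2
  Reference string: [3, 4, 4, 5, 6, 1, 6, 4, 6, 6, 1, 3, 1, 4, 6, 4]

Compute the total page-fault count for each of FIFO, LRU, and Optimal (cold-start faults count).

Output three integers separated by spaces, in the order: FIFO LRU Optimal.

Answer: 11 10 10

Derivation:
--- FIFO ---
  step 0: ref 3 -> FAULT, frames=[3,-] (faults so far: 1)
  step 1: ref 4 -> FAULT, frames=[3,4] (faults so far: 2)
  step 2: ref 4 -> HIT, frames=[3,4] (faults so far: 2)
  step 3: ref 5 -> FAULT, evict 3, frames=[5,4] (faults so far: 3)
  step 4: ref 6 -> FAULT, evict 4, frames=[5,6] (faults so far: 4)
  step 5: ref 1 -> FAULT, evict 5, frames=[1,6] (faults so far: 5)
  step 6: ref 6 -> HIT, frames=[1,6] (faults so far: 5)
  step 7: ref 4 -> FAULT, evict 6, frames=[1,4] (faults so far: 6)
  step 8: ref 6 -> FAULT, evict 1, frames=[6,4] (faults so far: 7)
  step 9: ref 6 -> HIT, frames=[6,4] (faults so far: 7)
  step 10: ref 1 -> FAULT, evict 4, frames=[6,1] (faults so far: 8)
  step 11: ref 3 -> FAULT, evict 6, frames=[3,1] (faults so far: 9)
  step 12: ref 1 -> HIT, frames=[3,1] (faults so far: 9)
  step 13: ref 4 -> FAULT, evict 1, frames=[3,4] (faults so far: 10)
  step 14: ref 6 -> FAULT, evict 3, frames=[6,4] (faults so far: 11)
  step 15: ref 4 -> HIT, frames=[6,4] (faults so far: 11)
  FIFO total faults: 11
--- LRU ---
  step 0: ref 3 -> FAULT, frames=[3,-] (faults so far: 1)
  step 1: ref 4 -> FAULT, frames=[3,4] (faults so far: 2)
  step 2: ref 4 -> HIT, frames=[3,4] (faults so far: 2)
  step 3: ref 5 -> FAULT, evict 3, frames=[5,4] (faults so far: 3)
  step 4: ref 6 -> FAULT, evict 4, frames=[5,6] (faults so far: 4)
  step 5: ref 1 -> FAULT, evict 5, frames=[1,6] (faults so far: 5)
  step 6: ref 6 -> HIT, frames=[1,6] (faults so far: 5)
  step 7: ref 4 -> FAULT, evict 1, frames=[4,6] (faults so far: 6)
  step 8: ref 6 -> HIT, frames=[4,6] (faults so far: 6)
  step 9: ref 6 -> HIT, frames=[4,6] (faults so far: 6)
  step 10: ref 1 -> FAULT, evict 4, frames=[1,6] (faults so far: 7)
  step 11: ref 3 -> FAULT, evict 6, frames=[1,3] (faults so far: 8)
  step 12: ref 1 -> HIT, frames=[1,3] (faults so far: 8)
  step 13: ref 4 -> FAULT, evict 3, frames=[1,4] (faults so far: 9)
  step 14: ref 6 -> FAULT, evict 1, frames=[6,4] (faults so far: 10)
  step 15: ref 4 -> HIT, frames=[6,4] (faults so far: 10)
  LRU total faults: 10
--- Optimal ---
  step 0: ref 3 -> FAULT, frames=[3,-] (faults so far: 1)
  step 1: ref 4 -> FAULT, frames=[3,4] (faults so far: 2)
  step 2: ref 4 -> HIT, frames=[3,4] (faults so far: 2)
  step 3: ref 5 -> FAULT, evict 3, frames=[5,4] (faults so far: 3)
  step 4: ref 6 -> FAULT, evict 5, frames=[6,4] (faults so far: 4)
  step 5: ref 1 -> FAULT, evict 4, frames=[6,1] (faults so far: 5)
  step 6: ref 6 -> HIT, frames=[6,1] (faults so far: 5)
  step 7: ref 4 -> FAULT, evict 1, frames=[6,4] (faults so far: 6)
  step 8: ref 6 -> HIT, frames=[6,4] (faults so far: 6)
  step 9: ref 6 -> HIT, frames=[6,4] (faults so far: 6)
  step 10: ref 1 -> FAULT, evict 6, frames=[1,4] (faults so far: 7)
  step 11: ref 3 -> FAULT, evict 4, frames=[1,3] (faults so far: 8)
  step 12: ref 1 -> HIT, frames=[1,3] (faults so far: 8)
  step 13: ref 4 -> FAULT, evict 1, frames=[4,3] (faults so far: 9)
  step 14: ref 6 -> FAULT, evict 3, frames=[4,6] (faults so far: 10)
  step 15: ref 4 -> HIT, frames=[4,6] (faults so far: 10)
  Optimal total faults: 10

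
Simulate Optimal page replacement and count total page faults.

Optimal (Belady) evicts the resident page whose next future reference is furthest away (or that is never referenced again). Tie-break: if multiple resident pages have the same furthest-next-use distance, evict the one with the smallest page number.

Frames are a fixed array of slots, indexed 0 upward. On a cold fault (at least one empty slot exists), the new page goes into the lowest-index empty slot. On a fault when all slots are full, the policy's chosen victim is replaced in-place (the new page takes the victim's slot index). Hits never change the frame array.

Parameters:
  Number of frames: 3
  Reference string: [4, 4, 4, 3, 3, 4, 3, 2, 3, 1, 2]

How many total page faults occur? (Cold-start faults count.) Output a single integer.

Answer: 4

Derivation:
Step 0: ref 4 → FAULT, frames=[4,-,-]
Step 1: ref 4 → HIT, frames=[4,-,-]
Step 2: ref 4 → HIT, frames=[4,-,-]
Step 3: ref 3 → FAULT, frames=[4,3,-]
Step 4: ref 3 → HIT, frames=[4,3,-]
Step 5: ref 4 → HIT, frames=[4,3,-]
Step 6: ref 3 → HIT, frames=[4,3,-]
Step 7: ref 2 → FAULT, frames=[4,3,2]
Step 8: ref 3 → HIT, frames=[4,3,2]
Step 9: ref 1 → FAULT (evict 3), frames=[4,1,2]
Step 10: ref 2 → HIT, frames=[4,1,2]
Total faults: 4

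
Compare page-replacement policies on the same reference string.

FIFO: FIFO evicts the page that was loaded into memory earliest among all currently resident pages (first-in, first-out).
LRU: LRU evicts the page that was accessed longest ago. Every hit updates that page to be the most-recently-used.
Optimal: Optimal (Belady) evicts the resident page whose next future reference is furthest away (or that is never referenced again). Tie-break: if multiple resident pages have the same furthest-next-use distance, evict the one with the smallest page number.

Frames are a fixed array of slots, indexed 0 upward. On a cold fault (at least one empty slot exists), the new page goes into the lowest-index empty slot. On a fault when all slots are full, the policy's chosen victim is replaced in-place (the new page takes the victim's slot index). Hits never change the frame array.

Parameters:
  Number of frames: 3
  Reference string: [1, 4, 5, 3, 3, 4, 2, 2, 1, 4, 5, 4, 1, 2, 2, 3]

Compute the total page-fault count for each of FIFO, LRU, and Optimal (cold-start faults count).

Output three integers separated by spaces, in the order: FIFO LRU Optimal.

Answer: 10 9 8

Derivation:
--- FIFO ---
  step 0: ref 1 -> FAULT, frames=[1,-,-] (faults so far: 1)
  step 1: ref 4 -> FAULT, frames=[1,4,-] (faults so far: 2)
  step 2: ref 5 -> FAULT, frames=[1,4,5] (faults so far: 3)
  step 3: ref 3 -> FAULT, evict 1, frames=[3,4,5] (faults so far: 4)
  step 4: ref 3 -> HIT, frames=[3,4,5] (faults so far: 4)
  step 5: ref 4 -> HIT, frames=[3,4,5] (faults so far: 4)
  step 6: ref 2 -> FAULT, evict 4, frames=[3,2,5] (faults so far: 5)
  step 7: ref 2 -> HIT, frames=[3,2,5] (faults so far: 5)
  step 8: ref 1 -> FAULT, evict 5, frames=[3,2,1] (faults so far: 6)
  step 9: ref 4 -> FAULT, evict 3, frames=[4,2,1] (faults so far: 7)
  step 10: ref 5 -> FAULT, evict 2, frames=[4,5,1] (faults so far: 8)
  step 11: ref 4 -> HIT, frames=[4,5,1] (faults so far: 8)
  step 12: ref 1 -> HIT, frames=[4,5,1] (faults so far: 8)
  step 13: ref 2 -> FAULT, evict 1, frames=[4,5,2] (faults so far: 9)
  step 14: ref 2 -> HIT, frames=[4,5,2] (faults so far: 9)
  step 15: ref 3 -> FAULT, evict 4, frames=[3,5,2] (faults so far: 10)
  FIFO total faults: 10
--- LRU ---
  step 0: ref 1 -> FAULT, frames=[1,-,-] (faults so far: 1)
  step 1: ref 4 -> FAULT, frames=[1,4,-] (faults so far: 2)
  step 2: ref 5 -> FAULT, frames=[1,4,5] (faults so far: 3)
  step 3: ref 3 -> FAULT, evict 1, frames=[3,4,5] (faults so far: 4)
  step 4: ref 3 -> HIT, frames=[3,4,5] (faults so far: 4)
  step 5: ref 4 -> HIT, frames=[3,4,5] (faults so far: 4)
  step 6: ref 2 -> FAULT, evict 5, frames=[3,4,2] (faults so far: 5)
  step 7: ref 2 -> HIT, frames=[3,4,2] (faults so far: 5)
  step 8: ref 1 -> FAULT, evict 3, frames=[1,4,2] (faults so far: 6)
  step 9: ref 4 -> HIT, frames=[1,4,2] (faults so far: 6)
  step 10: ref 5 -> FAULT, evict 2, frames=[1,4,5] (faults so far: 7)
  step 11: ref 4 -> HIT, frames=[1,4,5] (faults so far: 7)
  step 12: ref 1 -> HIT, frames=[1,4,5] (faults so far: 7)
  step 13: ref 2 -> FAULT, evict 5, frames=[1,4,2] (faults so far: 8)
  step 14: ref 2 -> HIT, frames=[1,4,2] (faults so far: 8)
  step 15: ref 3 -> FAULT, evict 4, frames=[1,3,2] (faults so far: 9)
  LRU total faults: 9
--- Optimal ---
  step 0: ref 1 -> FAULT, frames=[1,-,-] (faults so far: 1)
  step 1: ref 4 -> FAULT, frames=[1,4,-] (faults so far: 2)
  step 2: ref 5 -> FAULT, frames=[1,4,5] (faults so far: 3)
  step 3: ref 3 -> FAULT, evict 5, frames=[1,4,3] (faults so far: 4)
  step 4: ref 3 -> HIT, frames=[1,4,3] (faults so far: 4)
  step 5: ref 4 -> HIT, frames=[1,4,3] (faults so far: 4)
  step 6: ref 2 -> FAULT, evict 3, frames=[1,4,2] (faults so far: 5)
  step 7: ref 2 -> HIT, frames=[1,4,2] (faults so far: 5)
  step 8: ref 1 -> HIT, frames=[1,4,2] (faults so far: 5)
  step 9: ref 4 -> HIT, frames=[1,4,2] (faults so far: 5)
  step 10: ref 5 -> FAULT, evict 2, frames=[1,4,5] (faults so far: 6)
  step 11: ref 4 -> HIT, frames=[1,4,5] (faults so far: 6)
  step 12: ref 1 -> HIT, frames=[1,4,5] (faults so far: 6)
  step 13: ref 2 -> FAULT, evict 1, frames=[2,4,5] (faults so far: 7)
  step 14: ref 2 -> HIT, frames=[2,4,5] (faults so far: 7)
  step 15: ref 3 -> FAULT, evict 2, frames=[3,4,5] (faults so far: 8)
  Optimal total faults: 8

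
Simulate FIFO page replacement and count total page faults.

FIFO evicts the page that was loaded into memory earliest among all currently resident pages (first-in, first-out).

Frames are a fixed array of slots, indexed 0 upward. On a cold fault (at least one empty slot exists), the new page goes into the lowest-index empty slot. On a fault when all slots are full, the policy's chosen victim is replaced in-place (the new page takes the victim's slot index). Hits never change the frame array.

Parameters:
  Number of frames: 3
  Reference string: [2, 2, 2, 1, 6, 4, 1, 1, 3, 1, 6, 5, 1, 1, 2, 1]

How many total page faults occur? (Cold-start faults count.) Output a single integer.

Answer: 10

Derivation:
Step 0: ref 2 → FAULT, frames=[2,-,-]
Step 1: ref 2 → HIT, frames=[2,-,-]
Step 2: ref 2 → HIT, frames=[2,-,-]
Step 3: ref 1 → FAULT, frames=[2,1,-]
Step 4: ref 6 → FAULT, frames=[2,1,6]
Step 5: ref 4 → FAULT (evict 2), frames=[4,1,6]
Step 6: ref 1 → HIT, frames=[4,1,6]
Step 7: ref 1 → HIT, frames=[4,1,6]
Step 8: ref 3 → FAULT (evict 1), frames=[4,3,6]
Step 9: ref 1 → FAULT (evict 6), frames=[4,3,1]
Step 10: ref 6 → FAULT (evict 4), frames=[6,3,1]
Step 11: ref 5 → FAULT (evict 3), frames=[6,5,1]
Step 12: ref 1 → HIT, frames=[6,5,1]
Step 13: ref 1 → HIT, frames=[6,5,1]
Step 14: ref 2 → FAULT (evict 1), frames=[6,5,2]
Step 15: ref 1 → FAULT (evict 6), frames=[1,5,2]
Total faults: 10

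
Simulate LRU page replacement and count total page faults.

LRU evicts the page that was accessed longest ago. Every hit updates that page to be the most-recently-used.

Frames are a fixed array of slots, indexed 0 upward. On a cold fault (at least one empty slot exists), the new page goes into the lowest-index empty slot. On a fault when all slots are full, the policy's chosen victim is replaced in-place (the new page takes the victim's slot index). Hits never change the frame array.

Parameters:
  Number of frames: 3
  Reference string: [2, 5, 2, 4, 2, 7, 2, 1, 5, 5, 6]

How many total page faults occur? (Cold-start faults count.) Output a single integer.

Step 0: ref 2 → FAULT, frames=[2,-,-]
Step 1: ref 5 → FAULT, frames=[2,5,-]
Step 2: ref 2 → HIT, frames=[2,5,-]
Step 3: ref 4 → FAULT, frames=[2,5,4]
Step 4: ref 2 → HIT, frames=[2,5,4]
Step 5: ref 7 → FAULT (evict 5), frames=[2,7,4]
Step 6: ref 2 → HIT, frames=[2,7,4]
Step 7: ref 1 → FAULT (evict 4), frames=[2,7,1]
Step 8: ref 5 → FAULT (evict 7), frames=[2,5,1]
Step 9: ref 5 → HIT, frames=[2,5,1]
Step 10: ref 6 → FAULT (evict 2), frames=[6,5,1]
Total faults: 7

Answer: 7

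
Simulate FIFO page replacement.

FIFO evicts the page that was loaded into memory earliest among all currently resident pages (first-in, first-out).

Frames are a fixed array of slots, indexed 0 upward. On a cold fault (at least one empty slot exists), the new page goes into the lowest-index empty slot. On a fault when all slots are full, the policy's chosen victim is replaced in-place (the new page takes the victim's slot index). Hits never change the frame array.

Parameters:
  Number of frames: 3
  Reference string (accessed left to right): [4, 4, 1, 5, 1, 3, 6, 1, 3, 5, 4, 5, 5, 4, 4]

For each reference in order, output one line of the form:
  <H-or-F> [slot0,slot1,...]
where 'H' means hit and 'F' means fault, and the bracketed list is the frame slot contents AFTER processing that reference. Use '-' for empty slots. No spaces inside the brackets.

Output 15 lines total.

F [4,-,-]
H [4,-,-]
F [4,1,-]
F [4,1,5]
H [4,1,5]
F [3,1,5]
F [3,6,5]
F [3,6,1]
H [3,6,1]
F [5,6,1]
F [5,4,1]
H [5,4,1]
H [5,4,1]
H [5,4,1]
H [5,4,1]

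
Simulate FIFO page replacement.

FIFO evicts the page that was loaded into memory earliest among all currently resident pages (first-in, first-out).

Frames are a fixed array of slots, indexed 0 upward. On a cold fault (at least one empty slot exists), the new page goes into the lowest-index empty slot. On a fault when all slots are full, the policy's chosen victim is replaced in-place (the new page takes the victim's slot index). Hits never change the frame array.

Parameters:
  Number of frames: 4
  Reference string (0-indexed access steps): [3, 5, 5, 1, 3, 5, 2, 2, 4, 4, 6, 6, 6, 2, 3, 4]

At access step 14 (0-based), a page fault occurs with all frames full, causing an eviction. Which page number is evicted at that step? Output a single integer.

Answer: 1

Derivation:
Step 0: ref 3 -> FAULT, frames=[3,-,-,-]
Step 1: ref 5 -> FAULT, frames=[3,5,-,-]
Step 2: ref 5 -> HIT, frames=[3,5,-,-]
Step 3: ref 1 -> FAULT, frames=[3,5,1,-]
Step 4: ref 3 -> HIT, frames=[3,5,1,-]
Step 5: ref 5 -> HIT, frames=[3,5,1,-]
Step 6: ref 2 -> FAULT, frames=[3,5,1,2]
Step 7: ref 2 -> HIT, frames=[3,5,1,2]
Step 8: ref 4 -> FAULT, evict 3, frames=[4,5,1,2]
Step 9: ref 4 -> HIT, frames=[4,5,1,2]
Step 10: ref 6 -> FAULT, evict 5, frames=[4,6,1,2]
Step 11: ref 6 -> HIT, frames=[4,6,1,2]
Step 12: ref 6 -> HIT, frames=[4,6,1,2]
Step 13: ref 2 -> HIT, frames=[4,6,1,2]
Step 14: ref 3 -> FAULT, evict 1, frames=[4,6,3,2]
At step 14: evicted page 1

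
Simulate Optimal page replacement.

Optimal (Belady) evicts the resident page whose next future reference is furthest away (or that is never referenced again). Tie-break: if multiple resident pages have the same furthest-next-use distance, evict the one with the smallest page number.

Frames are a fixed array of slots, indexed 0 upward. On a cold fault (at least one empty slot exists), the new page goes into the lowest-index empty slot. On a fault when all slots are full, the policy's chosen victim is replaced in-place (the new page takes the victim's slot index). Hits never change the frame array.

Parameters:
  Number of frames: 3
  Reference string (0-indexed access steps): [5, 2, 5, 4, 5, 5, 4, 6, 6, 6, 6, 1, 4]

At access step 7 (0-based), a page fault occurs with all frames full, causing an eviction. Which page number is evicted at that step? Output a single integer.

Answer: 2

Derivation:
Step 0: ref 5 -> FAULT, frames=[5,-,-]
Step 1: ref 2 -> FAULT, frames=[5,2,-]
Step 2: ref 5 -> HIT, frames=[5,2,-]
Step 3: ref 4 -> FAULT, frames=[5,2,4]
Step 4: ref 5 -> HIT, frames=[5,2,4]
Step 5: ref 5 -> HIT, frames=[5,2,4]
Step 6: ref 4 -> HIT, frames=[5,2,4]
Step 7: ref 6 -> FAULT, evict 2, frames=[5,6,4]
At step 7: evicted page 2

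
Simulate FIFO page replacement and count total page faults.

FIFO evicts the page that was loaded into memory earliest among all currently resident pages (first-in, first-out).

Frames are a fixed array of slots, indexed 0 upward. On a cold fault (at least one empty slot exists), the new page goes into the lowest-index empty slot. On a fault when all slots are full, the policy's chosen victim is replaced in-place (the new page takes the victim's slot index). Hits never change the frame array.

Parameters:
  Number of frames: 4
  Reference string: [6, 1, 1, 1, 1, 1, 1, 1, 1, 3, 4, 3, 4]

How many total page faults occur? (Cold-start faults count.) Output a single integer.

Answer: 4

Derivation:
Step 0: ref 6 → FAULT, frames=[6,-,-,-]
Step 1: ref 1 → FAULT, frames=[6,1,-,-]
Step 2: ref 1 → HIT, frames=[6,1,-,-]
Step 3: ref 1 → HIT, frames=[6,1,-,-]
Step 4: ref 1 → HIT, frames=[6,1,-,-]
Step 5: ref 1 → HIT, frames=[6,1,-,-]
Step 6: ref 1 → HIT, frames=[6,1,-,-]
Step 7: ref 1 → HIT, frames=[6,1,-,-]
Step 8: ref 1 → HIT, frames=[6,1,-,-]
Step 9: ref 3 → FAULT, frames=[6,1,3,-]
Step 10: ref 4 → FAULT, frames=[6,1,3,4]
Step 11: ref 3 → HIT, frames=[6,1,3,4]
Step 12: ref 4 → HIT, frames=[6,1,3,4]
Total faults: 4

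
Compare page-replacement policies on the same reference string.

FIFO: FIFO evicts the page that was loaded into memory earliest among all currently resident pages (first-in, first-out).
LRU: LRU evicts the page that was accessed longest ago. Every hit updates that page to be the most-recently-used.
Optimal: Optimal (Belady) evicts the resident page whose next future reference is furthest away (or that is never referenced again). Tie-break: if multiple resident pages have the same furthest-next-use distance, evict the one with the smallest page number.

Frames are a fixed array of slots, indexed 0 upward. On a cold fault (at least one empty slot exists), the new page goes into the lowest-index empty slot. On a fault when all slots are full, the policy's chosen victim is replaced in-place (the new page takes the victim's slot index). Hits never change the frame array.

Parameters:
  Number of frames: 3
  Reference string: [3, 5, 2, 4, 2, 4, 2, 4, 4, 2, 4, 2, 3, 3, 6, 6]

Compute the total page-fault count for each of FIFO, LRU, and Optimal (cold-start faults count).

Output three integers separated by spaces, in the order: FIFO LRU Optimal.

--- FIFO ---
  step 0: ref 3 -> FAULT, frames=[3,-,-] (faults so far: 1)
  step 1: ref 5 -> FAULT, frames=[3,5,-] (faults so far: 2)
  step 2: ref 2 -> FAULT, frames=[3,5,2] (faults so far: 3)
  step 3: ref 4 -> FAULT, evict 3, frames=[4,5,2] (faults so far: 4)
  step 4: ref 2 -> HIT, frames=[4,5,2] (faults so far: 4)
  step 5: ref 4 -> HIT, frames=[4,5,2] (faults so far: 4)
  step 6: ref 2 -> HIT, frames=[4,5,2] (faults so far: 4)
  step 7: ref 4 -> HIT, frames=[4,5,2] (faults so far: 4)
  step 8: ref 4 -> HIT, frames=[4,5,2] (faults so far: 4)
  step 9: ref 2 -> HIT, frames=[4,5,2] (faults so far: 4)
  step 10: ref 4 -> HIT, frames=[4,5,2] (faults so far: 4)
  step 11: ref 2 -> HIT, frames=[4,5,2] (faults so far: 4)
  step 12: ref 3 -> FAULT, evict 5, frames=[4,3,2] (faults so far: 5)
  step 13: ref 3 -> HIT, frames=[4,3,2] (faults so far: 5)
  step 14: ref 6 -> FAULT, evict 2, frames=[4,3,6] (faults so far: 6)
  step 15: ref 6 -> HIT, frames=[4,3,6] (faults so far: 6)
  FIFO total faults: 6
--- LRU ---
  step 0: ref 3 -> FAULT, frames=[3,-,-] (faults so far: 1)
  step 1: ref 5 -> FAULT, frames=[3,5,-] (faults so far: 2)
  step 2: ref 2 -> FAULT, frames=[3,5,2] (faults so far: 3)
  step 3: ref 4 -> FAULT, evict 3, frames=[4,5,2] (faults so far: 4)
  step 4: ref 2 -> HIT, frames=[4,5,2] (faults so far: 4)
  step 5: ref 4 -> HIT, frames=[4,5,2] (faults so far: 4)
  step 6: ref 2 -> HIT, frames=[4,5,2] (faults so far: 4)
  step 7: ref 4 -> HIT, frames=[4,5,2] (faults so far: 4)
  step 8: ref 4 -> HIT, frames=[4,5,2] (faults so far: 4)
  step 9: ref 2 -> HIT, frames=[4,5,2] (faults so far: 4)
  step 10: ref 4 -> HIT, frames=[4,5,2] (faults so far: 4)
  step 11: ref 2 -> HIT, frames=[4,5,2] (faults so far: 4)
  step 12: ref 3 -> FAULT, evict 5, frames=[4,3,2] (faults so far: 5)
  step 13: ref 3 -> HIT, frames=[4,3,2] (faults so far: 5)
  step 14: ref 6 -> FAULT, evict 4, frames=[6,3,2] (faults so far: 6)
  step 15: ref 6 -> HIT, frames=[6,3,2] (faults so far: 6)
  LRU total faults: 6
--- Optimal ---
  step 0: ref 3 -> FAULT, frames=[3,-,-] (faults so far: 1)
  step 1: ref 5 -> FAULT, frames=[3,5,-] (faults so far: 2)
  step 2: ref 2 -> FAULT, frames=[3,5,2] (faults so far: 3)
  step 3: ref 4 -> FAULT, evict 5, frames=[3,4,2] (faults so far: 4)
  step 4: ref 2 -> HIT, frames=[3,4,2] (faults so far: 4)
  step 5: ref 4 -> HIT, frames=[3,4,2] (faults so far: 4)
  step 6: ref 2 -> HIT, frames=[3,4,2] (faults so far: 4)
  step 7: ref 4 -> HIT, frames=[3,4,2] (faults so far: 4)
  step 8: ref 4 -> HIT, frames=[3,4,2] (faults so far: 4)
  step 9: ref 2 -> HIT, frames=[3,4,2] (faults so far: 4)
  step 10: ref 4 -> HIT, frames=[3,4,2] (faults so far: 4)
  step 11: ref 2 -> HIT, frames=[3,4,2] (faults so far: 4)
  step 12: ref 3 -> HIT, frames=[3,4,2] (faults so far: 4)
  step 13: ref 3 -> HIT, frames=[3,4,2] (faults so far: 4)
  step 14: ref 6 -> FAULT, evict 2, frames=[3,4,6] (faults so far: 5)
  step 15: ref 6 -> HIT, frames=[3,4,6] (faults so far: 5)
  Optimal total faults: 5

Answer: 6 6 5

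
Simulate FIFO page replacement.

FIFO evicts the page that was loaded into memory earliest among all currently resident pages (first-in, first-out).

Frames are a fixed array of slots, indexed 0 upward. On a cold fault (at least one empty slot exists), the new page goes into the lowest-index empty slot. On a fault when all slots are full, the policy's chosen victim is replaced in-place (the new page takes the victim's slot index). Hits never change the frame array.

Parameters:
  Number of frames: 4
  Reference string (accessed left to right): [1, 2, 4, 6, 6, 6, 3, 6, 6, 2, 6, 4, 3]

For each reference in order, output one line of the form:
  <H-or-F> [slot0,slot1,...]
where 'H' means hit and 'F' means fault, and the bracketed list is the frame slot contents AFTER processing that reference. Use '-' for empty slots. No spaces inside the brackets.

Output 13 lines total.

F [1,-,-,-]
F [1,2,-,-]
F [1,2,4,-]
F [1,2,4,6]
H [1,2,4,6]
H [1,2,4,6]
F [3,2,4,6]
H [3,2,4,6]
H [3,2,4,6]
H [3,2,4,6]
H [3,2,4,6]
H [3,2,4,6]
H [3,2,4,6]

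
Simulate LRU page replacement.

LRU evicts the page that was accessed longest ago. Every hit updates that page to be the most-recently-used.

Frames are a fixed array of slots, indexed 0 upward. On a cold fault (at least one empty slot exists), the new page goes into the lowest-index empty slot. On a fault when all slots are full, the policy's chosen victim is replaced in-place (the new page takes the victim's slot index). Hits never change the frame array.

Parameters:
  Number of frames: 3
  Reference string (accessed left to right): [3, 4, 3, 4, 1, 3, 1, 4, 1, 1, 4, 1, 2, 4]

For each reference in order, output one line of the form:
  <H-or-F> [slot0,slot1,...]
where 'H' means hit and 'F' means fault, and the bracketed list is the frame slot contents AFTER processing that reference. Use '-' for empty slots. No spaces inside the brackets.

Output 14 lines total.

F [3,-,-]
F [3,4,-]
H [3,4,-]
H [3,4,-]
F [3,4,1]
H [3,4,1]
H [3,4,1]
H [3,4,1]
H [3,4,1]
H [3,4,1]
H [3,4,1]
H [3,4,1]
F [2,4,1]
H [2,4,1]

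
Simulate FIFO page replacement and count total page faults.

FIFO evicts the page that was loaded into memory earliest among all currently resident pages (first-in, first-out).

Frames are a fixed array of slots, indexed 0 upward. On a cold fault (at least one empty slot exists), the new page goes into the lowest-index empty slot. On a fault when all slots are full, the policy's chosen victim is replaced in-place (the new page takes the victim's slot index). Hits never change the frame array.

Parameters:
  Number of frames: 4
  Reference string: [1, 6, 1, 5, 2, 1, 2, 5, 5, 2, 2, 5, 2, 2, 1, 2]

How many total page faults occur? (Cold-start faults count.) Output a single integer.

Answer: 4

Derivation:
Step 0: ref 1 → FAULT, frames=[1,-,-,-]
Step 1: ref 6 → FAULT, frames=[1,6,-,-]
Step 2: ref 1 → HIT, frames=[1,6,-,-]
Step 3: ref 5 → FAULT, frames=[1,6,5,-]
Step 4: ref 2 → FAULT, frames=[1,6,5,2]
Step 5: ref 1 → HIT, frames=[1,6,5,2]
Step 6: ref 2 → HIT, frames=[1,6,5,2]
Step 7: ref 5 → HIT, frames=[1,6,5,2]
Step 8: ref 5 → HIT, frames=[1,6,5,2]
Step 9: ref 2 → HIT, frames=[1,6,5,2]
Step 10: ref 2 → HIT, frames=[1,6,5,2]
Step 11: ref 5 → HIT, frames=[1,6,5,2]
Step 12: ref 2 → HIT, frames=[1,6,5,2]
Step 13: ref 2 → HIT, frames=[1,6,5,2]
Step 14: ref 1 → HIT, frames=[1,6,5,2]
Step 15: ref 2 → HIT, frames=[1,6,5,2]
Total faults: 4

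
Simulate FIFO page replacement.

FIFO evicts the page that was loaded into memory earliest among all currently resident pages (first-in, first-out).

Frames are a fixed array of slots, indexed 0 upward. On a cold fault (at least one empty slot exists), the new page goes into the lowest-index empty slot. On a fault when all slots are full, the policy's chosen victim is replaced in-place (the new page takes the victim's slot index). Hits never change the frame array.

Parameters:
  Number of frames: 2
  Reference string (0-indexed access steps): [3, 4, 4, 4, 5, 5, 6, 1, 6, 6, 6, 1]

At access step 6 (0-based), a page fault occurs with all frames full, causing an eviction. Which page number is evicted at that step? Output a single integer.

Answer: 4

Derivation:
Step 0: ref 3 -> FAULT, frames=[3,-]
Step 1: ref 4 -> FAULT, frames=[3,4]
Step 2: ref 4 -> HIT, frames=[3,4]
Step 3: ref 4 -> HIT, frames=[3,4]
Step 4: ref 5 -> FAULT, evict 3, frames=[5,4]
Step 5: ref 5 -> HIT, frames=[5,4]
Step 6: ref 6 -> FAULT, evict 4, frames=[5,6]
At step 6: evicted page 4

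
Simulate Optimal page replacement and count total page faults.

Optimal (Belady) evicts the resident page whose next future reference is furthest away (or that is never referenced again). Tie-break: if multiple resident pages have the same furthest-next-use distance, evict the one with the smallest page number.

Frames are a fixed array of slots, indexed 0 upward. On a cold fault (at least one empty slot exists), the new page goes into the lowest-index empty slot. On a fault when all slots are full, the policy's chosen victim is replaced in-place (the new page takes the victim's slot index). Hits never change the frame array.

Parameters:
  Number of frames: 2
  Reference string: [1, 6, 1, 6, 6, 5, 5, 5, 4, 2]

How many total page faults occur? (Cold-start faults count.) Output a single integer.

Answer: 5

Derivation:
Step 0: ref 1 → FAULT, frames=[1,-]
Step 1: ref 6 → FAULT, frames=[1,6]
Step 2: ref 1 → HIT, frames=[1,6]
Step 3: ref 6 → HIT, frames=[1,6]
Step 4: ref 6 → HIT, frames=[1,6]
Step 5: ref 5 → FAULT (evict 1), frames=[5,6]
Step 6: ref 5 → HIT, frames=[5,6]
Step 7: ref 5 → HIT, frames=[5,6]
Step 8: ref 4 → FAULT (evict 5), frames=[4,6]
Step 9: ref 2 → FAULT (evict 4), frames=[2,6]
Total faults: 5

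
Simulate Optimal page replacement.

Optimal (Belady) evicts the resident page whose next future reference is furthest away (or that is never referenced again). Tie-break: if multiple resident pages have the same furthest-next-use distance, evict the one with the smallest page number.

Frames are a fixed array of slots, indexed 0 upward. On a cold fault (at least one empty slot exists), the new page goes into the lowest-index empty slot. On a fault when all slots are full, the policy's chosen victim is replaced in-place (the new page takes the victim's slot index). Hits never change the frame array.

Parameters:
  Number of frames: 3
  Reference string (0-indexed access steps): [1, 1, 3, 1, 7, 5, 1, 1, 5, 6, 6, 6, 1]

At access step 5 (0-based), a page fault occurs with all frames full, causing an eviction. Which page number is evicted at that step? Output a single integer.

Answer: 3

Derivation:
Step 0: ref 1 -> FAULT, frames=[1,-,-]
Step 1: ref 1 -> HIT, frames=[1,-,-]
Step 2: ref 3 -> FAULT, frames=[1,3,-]
Step 3: ref 1 -> HIT, frames=[1,3,-]
Step 4: ref 7 -> FAULT, frames=[1,3,7]
Step 5: ref 5 -> FAULT, evict 3, frames=[1,5,7]
At step 5: evicted page 3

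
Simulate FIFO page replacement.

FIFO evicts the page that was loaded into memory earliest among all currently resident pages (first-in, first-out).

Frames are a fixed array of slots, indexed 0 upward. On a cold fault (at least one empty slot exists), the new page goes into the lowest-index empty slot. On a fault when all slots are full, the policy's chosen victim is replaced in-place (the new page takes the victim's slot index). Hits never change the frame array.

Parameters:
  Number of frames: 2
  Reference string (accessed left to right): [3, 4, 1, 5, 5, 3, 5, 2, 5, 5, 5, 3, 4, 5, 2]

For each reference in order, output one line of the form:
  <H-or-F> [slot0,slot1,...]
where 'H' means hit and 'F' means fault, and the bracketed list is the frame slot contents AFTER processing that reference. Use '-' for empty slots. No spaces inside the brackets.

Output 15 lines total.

F [3,-]
F [3,4]
F [1,4]
F [1,5]
H [1,5]
F [3,5]
H [3,5]
F [3,2]
F [5,2]
H [5,2]
H [5,2]
F [5,3]
F [4,3]
F [4,5]
F [2,5]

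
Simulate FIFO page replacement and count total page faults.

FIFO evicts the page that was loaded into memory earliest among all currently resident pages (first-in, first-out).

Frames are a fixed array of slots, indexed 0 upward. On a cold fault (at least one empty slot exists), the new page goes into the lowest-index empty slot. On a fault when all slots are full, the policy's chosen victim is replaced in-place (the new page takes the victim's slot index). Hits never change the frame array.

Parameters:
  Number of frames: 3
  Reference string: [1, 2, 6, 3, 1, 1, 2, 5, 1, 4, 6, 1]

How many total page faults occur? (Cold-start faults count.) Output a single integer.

Answer: 10

Derivation:
Step 0: ref 1 → FAULT, frames=[1,-,-]
Step 1: ref 2 → FAULT, frames=[1,2,-]
Step 2: ref 6 → FAULT, frames=[1,2,6]
Step 3: ref 3 → FAULT (evict 1), frames=[3,2,6]
Step 4: ref 1 → FAULT (evict 2), frames=[3,1,6]
Step 5: ref 1 → HIT, frames=[3,1,6]
Step 6: ref 2 → FAULT (evict 6), frames=[3,1,2]
Step 7: ref 5 → FAULT (evict 3), frames=[5,1,2]
Step 8: ref 1 → HIT, frames=[5,1,2]
Step 9: ref 4 → FAULT (evict 1), frames=[5,4,2]
Step 10: ref 6 → FAULT (evict 2), frames=[5,4,6]
Step 11: ref 1 → FAULT (evict 5), frames=[1,4,6]
Total faults: 10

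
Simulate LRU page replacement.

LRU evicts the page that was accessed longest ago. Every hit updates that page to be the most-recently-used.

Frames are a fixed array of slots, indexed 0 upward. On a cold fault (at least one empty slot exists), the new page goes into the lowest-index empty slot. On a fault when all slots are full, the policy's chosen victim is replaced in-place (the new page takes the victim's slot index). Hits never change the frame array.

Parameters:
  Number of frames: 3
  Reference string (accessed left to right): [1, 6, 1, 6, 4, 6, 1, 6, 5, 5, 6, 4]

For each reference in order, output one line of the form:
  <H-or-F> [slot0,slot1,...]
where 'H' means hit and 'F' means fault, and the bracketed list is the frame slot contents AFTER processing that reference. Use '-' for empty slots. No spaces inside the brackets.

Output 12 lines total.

F [1,-,-]
F [1,6,-]
H [1,6,-]
H [1,6,-]
F [1,6,4]
H [1,6,4]
H [1,6,4]
H [1,6,4]
F [1,6,5]
H [1,6,5]
H [1,6,5]
F [4,6,5]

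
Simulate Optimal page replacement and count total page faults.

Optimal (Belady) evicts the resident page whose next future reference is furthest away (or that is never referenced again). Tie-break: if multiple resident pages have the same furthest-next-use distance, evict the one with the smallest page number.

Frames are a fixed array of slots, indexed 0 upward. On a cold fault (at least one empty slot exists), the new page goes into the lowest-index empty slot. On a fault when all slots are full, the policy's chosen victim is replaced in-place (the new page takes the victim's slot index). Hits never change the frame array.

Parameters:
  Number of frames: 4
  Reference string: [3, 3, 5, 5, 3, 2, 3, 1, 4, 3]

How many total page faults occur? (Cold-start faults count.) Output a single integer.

Step 0: ref 3 → FAULT, frames=[3,-,-,-]
Step 1: ref 3 → HIT, frames=[3,-,-,-]
Step 2: ref 5 → FAULT, frames=[3,5,-,-]
Step 3: ref 5 → HIT, frames=[3,5,-,-]
Step 4: ref 3 → HIT, frames=[3,5,-,-]
Step 5: ref 2 → FAULT, frames=[3,5,2,-]
Step 6: ref 3 → HIT, frames=[3,5,2,-]
Step 7: ref 1 → FAULT, frames=[3,5,2,1]
Step 8: ref 4 → FAULT (evict 1), frames=[3,5,2,4]
Step 9: ref 3 → HIT, frames=[3,5,2,4]
Total faults: 5

Answer: 5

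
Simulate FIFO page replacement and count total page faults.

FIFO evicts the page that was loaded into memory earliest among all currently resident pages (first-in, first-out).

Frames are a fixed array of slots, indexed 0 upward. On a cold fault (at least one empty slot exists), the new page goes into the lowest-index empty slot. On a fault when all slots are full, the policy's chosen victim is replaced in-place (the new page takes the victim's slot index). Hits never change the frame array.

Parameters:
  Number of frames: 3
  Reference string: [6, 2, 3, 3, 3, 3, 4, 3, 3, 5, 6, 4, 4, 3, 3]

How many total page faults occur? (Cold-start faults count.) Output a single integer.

Step 0: ref 6 → FAULT, frames=[6,-,-]
Step 1: ref 2 → FAULT, frames=[6,2,-]
Step 2: ref 3 → FAULT, frames=[6,2,3]
Step 3: ref 3 → HIT, frames=[6,2,3]
Step 4: ref 3 → HIT, frames=[6,2,3]
Step 5: ref 3 → HIT, frames=[6,2,3]
Step 6: ref 4 → FAULT (evict 6), frames=[4,2,3]
Step 7: ref 3 → HIT, frames=[4,2,3]
Step 8: ref 3 → HIT, frames=[4,2,3]
Step 9: ref 5 → FAULT (evict 2), frames=[4,5,3]
Step 10: ref 6 → FAULT (evict 3), frames=[4,5,6]
Step 11: ref 4 → HIT, frames=[4,5,6]
Step 12: ref 4 → HIT, frames=[4,5,6]
Step 13: ref 3 → FAULT (evict 4), frames=[3,5,6]
Step 14: ref 3 → HIT, frames=[3,5,6]
Total faults: 7

Answer: 7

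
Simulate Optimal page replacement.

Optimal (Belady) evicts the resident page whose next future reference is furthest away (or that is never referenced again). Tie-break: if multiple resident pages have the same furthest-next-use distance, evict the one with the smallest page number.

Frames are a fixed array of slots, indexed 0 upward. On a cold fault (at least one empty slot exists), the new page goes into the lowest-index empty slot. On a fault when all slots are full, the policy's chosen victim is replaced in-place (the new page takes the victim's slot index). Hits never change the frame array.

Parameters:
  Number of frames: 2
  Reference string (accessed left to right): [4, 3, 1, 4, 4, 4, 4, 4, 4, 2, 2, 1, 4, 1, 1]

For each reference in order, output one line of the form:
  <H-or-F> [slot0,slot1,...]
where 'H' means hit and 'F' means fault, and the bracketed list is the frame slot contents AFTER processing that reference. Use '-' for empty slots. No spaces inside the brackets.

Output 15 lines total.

F [4,-]
F [4,3]
F [4,1]
H [4,1]
H [4,1]
H [4,1]
H [4,1]
H [4,1]
H [4,1]
F [2,1]
H [2,1]
H [2,1]
F [4,1]
H [4,1]
H [4,1]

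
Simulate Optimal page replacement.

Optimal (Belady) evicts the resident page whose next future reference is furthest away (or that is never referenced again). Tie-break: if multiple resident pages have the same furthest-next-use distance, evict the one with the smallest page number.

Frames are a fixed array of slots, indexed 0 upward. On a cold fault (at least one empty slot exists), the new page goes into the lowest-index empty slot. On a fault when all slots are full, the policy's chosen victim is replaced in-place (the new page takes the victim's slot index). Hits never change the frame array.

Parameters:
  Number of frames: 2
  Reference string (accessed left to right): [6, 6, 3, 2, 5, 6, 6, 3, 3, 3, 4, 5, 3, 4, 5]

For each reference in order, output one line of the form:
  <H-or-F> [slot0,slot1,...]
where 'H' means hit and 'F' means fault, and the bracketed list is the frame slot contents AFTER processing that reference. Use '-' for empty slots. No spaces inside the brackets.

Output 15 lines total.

F [6,-]
H [6,-]
F [6,3]
F [6,2]
F [6,5]
H [6,5]
H [6,5]
F [3,5]
H [3,5]
H [3,5]
F [4,5]
H [4,5]
F [4,3]
H [4,3]
F [4,5]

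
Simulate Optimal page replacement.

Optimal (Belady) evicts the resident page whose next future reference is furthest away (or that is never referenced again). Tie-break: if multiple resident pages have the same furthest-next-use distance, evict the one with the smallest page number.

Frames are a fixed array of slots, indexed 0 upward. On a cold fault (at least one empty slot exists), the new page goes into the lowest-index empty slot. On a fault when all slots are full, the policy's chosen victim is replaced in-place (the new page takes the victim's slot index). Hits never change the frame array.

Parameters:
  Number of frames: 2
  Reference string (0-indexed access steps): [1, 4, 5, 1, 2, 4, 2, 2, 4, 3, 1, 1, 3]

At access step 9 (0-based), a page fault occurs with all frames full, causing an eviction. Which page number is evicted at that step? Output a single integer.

Answer: 2

Derivation:
Step 0: ref 1 -> FAULT, frames=[1,-]
Step 1: ref 4 -> FAULT, frames=[1,4]
Step 2: ref 5 -> FAULT, evict 4, frames=[1,5]
Step 3: ref 1 -> HIT, frames=[1,5]
Step 4: ref 2 -> FAULT, evict 5, frames=[1,2]
Step 5: ref 4 -> FAULT, evict 1, frames=[4,2]
Step 6: ref 2 -> HIT, frames=[4,2]
Step 7: ref 2 -> HIT, frames=[4,2]
Step 8: ref 4 -> HIT, frames=[4,2]
Step 9: ref 3 -> FAULT, evict 2, frames=[4,3]
At step 9: evicted page 2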